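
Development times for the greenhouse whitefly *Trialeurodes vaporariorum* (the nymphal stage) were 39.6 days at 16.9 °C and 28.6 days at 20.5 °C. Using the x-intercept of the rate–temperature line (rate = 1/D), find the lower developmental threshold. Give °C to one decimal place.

7.5 °C

Under the model K = D·(T − T_b), so D₁·(T₁ − T_b) = D₂·(T₂ − T_b).
39.6·(16.9 − T_b) = 28.6·(20.5 − T_b)
T_b = (39.6·16.9 − 28.6·20.5) / (39.6 − 28.6) = 82.94 / 11.0 = 7.540 °C ≈ 7.5 °C.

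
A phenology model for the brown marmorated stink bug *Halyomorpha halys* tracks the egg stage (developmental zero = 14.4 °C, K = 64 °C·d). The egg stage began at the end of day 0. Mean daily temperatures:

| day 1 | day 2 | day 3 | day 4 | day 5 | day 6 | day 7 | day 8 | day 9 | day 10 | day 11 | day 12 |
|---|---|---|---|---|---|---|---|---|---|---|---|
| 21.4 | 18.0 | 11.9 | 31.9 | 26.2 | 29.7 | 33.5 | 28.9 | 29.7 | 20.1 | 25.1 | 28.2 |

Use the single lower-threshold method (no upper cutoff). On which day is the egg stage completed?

Daily DD above 14.4 °C: 7.0, 3.6, 0.0, 17.5, 11.8, 15.3, 19.1, 14.5, 15.3, 5.7, 10.7, 13.8.
Cumulative: 7.0, 10.6, 10.6, 28.1, 39.9, 55.2, 74.3, 88.8, 104.1, 109.8, 120.5, 134.3.
The total first reaches 64 DD on day 7.

day 7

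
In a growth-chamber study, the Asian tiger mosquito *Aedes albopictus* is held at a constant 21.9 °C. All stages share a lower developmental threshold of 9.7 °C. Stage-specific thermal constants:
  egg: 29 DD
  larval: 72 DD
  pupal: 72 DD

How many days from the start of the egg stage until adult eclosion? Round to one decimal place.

Daily accumulation at 21.9 °C = 21.9 − 9.7 = 12.2 DD/day.
Total K = 29 + 72 + 72 = 173 DD.
Total duration = 173 / 12.2 = 14.180 ≈ 14.2 days.

14.2 days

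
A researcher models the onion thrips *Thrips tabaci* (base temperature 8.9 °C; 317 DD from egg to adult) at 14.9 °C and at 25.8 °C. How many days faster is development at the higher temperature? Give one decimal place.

34.1 days

At 14.9 °C: 317 / (14.9 − 8.9) = 317 / 6.0 = 52.833 d.
At 25.8 °C: 317 / (25.8 − 8.9) = 317 / 16.9 = 18.757 d.
Difference = |52.833 − 18.757| = 34.076 ≈ 34.1 days.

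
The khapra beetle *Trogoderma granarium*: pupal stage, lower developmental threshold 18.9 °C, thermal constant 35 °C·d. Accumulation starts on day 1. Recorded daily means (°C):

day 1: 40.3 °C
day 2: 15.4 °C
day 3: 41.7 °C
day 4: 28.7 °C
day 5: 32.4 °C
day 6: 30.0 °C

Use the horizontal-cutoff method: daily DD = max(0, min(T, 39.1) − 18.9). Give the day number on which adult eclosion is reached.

Daily DD above 18.9 °C (capped at 20.2): 20.2, 0.0, 20.2, 9.8, 13.5, 11.1.
Cumulative: 20.2, 20.2, 40.4, 50.2, 63.7, 74.8.
The total first reaches 35 DD on day 3.

day 3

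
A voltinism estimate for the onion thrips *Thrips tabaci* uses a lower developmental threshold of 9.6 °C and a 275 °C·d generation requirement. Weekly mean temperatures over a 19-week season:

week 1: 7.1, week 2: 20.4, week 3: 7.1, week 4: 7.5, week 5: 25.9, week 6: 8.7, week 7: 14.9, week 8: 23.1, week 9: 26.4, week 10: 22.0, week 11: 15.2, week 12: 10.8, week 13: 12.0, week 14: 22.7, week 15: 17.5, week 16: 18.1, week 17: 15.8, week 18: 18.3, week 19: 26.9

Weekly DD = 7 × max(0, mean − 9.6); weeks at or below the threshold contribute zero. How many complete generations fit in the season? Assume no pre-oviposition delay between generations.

Weekly DD (7 × max(0, T̄ − 9.6)): 0.0, 75.6, 0.0, 0.0, 114.1, 0.0, 37.1, 94.5, 117.6, 86.8, 39.2, 8.4, 16.8, 91.7, 55.3, 59.5, 43.4, 60.9, 121.1.
Season total = 1022.0 DD.
Complete generations = ⌊1022.0 / 275⌋ = 3.

3 generations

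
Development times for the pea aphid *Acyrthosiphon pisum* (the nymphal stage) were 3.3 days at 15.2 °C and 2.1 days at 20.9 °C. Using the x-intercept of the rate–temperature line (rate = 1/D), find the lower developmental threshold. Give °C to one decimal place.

Linear rate model ⇒ the product D·(T − T_b) is constant across temperatures.
3.3·(15.2 − T_b) = 2.1·(20.9 − T_b)
T_b = (3.3·15.2 − 2.1·20.9) / (3.3 − 2.1) = 6.27 / 1.2 = 5.225 °C ≈ 5.2 °C.

5.2 °C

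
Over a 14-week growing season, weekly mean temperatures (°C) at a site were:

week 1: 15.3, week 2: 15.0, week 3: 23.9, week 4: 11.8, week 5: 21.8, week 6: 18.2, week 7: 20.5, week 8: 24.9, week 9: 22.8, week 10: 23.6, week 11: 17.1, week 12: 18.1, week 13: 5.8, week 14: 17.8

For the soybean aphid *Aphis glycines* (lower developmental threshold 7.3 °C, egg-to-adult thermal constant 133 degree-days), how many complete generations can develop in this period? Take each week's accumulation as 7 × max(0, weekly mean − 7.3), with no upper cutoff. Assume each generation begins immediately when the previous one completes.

8 generations

Weekly DD (7 × max(0, T̄ − 7.3)): 56.0, 53.9, 116.2, 31.5, 101.5, 76.3, 92.4, 123.2, 108.5, 114.1, 68.6, 75.6, 0.0, 73.5.
Season total = 1091.3 DD.
Complete generations = ⌊1091.3 / 133⌋ = 8.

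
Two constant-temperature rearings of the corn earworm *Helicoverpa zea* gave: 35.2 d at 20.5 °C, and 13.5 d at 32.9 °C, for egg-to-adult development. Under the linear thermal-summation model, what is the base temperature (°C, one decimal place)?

Under the model K = D·(T − T_b), so D₁·(T₁ − T_b) = D₂·(T₂ − T_b).
35.2·(20.5 − T_b) = 13.5·(32.9 − T_b)
T_b = (35.2·20.5 − 13.5·32.9) / (35.2 − 13.5) = 277.45 / 21.7 = 12.786 °C ≈ 12.8 °C.

12.8 °C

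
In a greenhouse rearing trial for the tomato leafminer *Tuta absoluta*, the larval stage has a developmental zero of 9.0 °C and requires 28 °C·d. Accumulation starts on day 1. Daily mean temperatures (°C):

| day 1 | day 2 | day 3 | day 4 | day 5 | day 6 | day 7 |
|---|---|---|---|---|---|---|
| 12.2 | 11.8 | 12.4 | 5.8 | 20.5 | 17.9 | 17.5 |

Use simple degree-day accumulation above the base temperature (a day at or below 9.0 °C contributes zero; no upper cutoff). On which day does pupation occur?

day 6

Daily DD above 9.0 °C: 3.2, 2.8, 3.4, 0.0, 11.5, 8.9, 8.5.
Cumulative: 3.2, 6.0, 9.4, 9.4, 20.9, 29.8, 38.3.
The total first reaches 28 DD on day 6.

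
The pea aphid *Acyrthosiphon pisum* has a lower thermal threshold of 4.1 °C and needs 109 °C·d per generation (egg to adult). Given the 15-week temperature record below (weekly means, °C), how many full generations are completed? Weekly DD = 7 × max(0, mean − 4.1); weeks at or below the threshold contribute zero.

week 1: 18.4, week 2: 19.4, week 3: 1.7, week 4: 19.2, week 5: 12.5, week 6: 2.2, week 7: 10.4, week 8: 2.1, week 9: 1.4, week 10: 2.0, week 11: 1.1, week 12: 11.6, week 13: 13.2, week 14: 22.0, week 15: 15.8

Weekly DD (7 × max(0, T̄ − 4.1)): 100.1, 107.1, 0.0, 105.7, 58.8, 0.0, 44.1, 0.0, 0.0, 0.0, 0.0, 52.5, 63.7, 125.3, 81.9.
Season total = 739.2 DD.
Complete generations = ⌊739.2 / 109⌋ = 6.

6 generations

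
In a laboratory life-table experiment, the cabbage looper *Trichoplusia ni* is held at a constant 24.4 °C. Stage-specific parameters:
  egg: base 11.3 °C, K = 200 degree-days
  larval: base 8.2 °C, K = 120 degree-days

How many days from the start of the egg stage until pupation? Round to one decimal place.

22.7 days

egg: 200 / (24.4 − 11.3) = 200 / 13.1 = 15.267 d.
larval: 120 / (24.4 − 8.2) = 120 / 16.2 = 7.407 d.
Sum = 22.675 ≈ 22.7 days.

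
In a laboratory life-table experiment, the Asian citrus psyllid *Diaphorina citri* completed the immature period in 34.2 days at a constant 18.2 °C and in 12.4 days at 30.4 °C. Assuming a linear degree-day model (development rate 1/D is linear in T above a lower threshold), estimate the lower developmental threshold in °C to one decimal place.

11.3 °C

Equal thermal constants: D₁(T₁ − T_b) = D₂(T₂ − T_b).
34.2·(18.2 − T_b) = 12.4·(30.4 − T_b)
T_b = (34.2·18.2 − 12.4·30.4) / (34.2 − 12.4) = 245.48 / 21.8 = 11.261 °C ≈ 11.3 °C.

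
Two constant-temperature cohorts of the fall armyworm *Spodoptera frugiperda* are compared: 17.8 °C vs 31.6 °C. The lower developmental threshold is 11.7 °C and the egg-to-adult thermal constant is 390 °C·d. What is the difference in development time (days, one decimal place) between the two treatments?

At 17.8 °C: 390 / (17.8 − 11.7) = 390 / 6.1 = 63.934 d.
At 31.6 °C: 390 / (31.6 − 11.7) = 390 / 19.9 = 19.598 d.
Difference = |63.934 − 19.598| = 44.336 ≈ 44.3 days.

44.3 days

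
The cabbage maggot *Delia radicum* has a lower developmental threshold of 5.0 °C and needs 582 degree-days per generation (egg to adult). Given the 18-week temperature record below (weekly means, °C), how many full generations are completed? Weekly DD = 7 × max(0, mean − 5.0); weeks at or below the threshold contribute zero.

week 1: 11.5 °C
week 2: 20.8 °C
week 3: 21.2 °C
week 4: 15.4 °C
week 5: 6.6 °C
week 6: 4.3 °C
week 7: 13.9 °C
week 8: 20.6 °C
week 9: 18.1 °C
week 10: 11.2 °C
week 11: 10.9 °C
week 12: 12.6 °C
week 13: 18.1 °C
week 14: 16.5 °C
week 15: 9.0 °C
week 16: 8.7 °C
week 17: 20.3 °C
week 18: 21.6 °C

Weekly DD (7 × max(0, T̄ − 5.0)): 45.5, 110.6, 113.4, 72.8, 11.2, 0.0, 62.3, 109.2, 91.7, 43.4, 41.3, 53.2, 91.7, 80.5, 28.0, 25.9, 107.1, 116.2.
Season total = 1204.0 DD.
Complete generations = ⌊1204.0 / 582⌋ = 2.

2 generations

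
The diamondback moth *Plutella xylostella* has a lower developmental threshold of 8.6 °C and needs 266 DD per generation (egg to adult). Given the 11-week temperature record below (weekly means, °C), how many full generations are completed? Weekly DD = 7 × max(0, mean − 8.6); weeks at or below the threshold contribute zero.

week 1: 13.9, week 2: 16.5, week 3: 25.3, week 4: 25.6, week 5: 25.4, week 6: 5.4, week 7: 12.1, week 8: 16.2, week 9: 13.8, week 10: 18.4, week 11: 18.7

2 generations

Weekly DD (7 × max(0, T̄ − 8.6)): 37.1, 55.3, 116.9, 119.0, 117.6, 0.0, 24.5, 53.2, 36.4, 68.6, 70.7.
Season total = 699.3 DD.
Complete generations = ⌊699.3 / 266⌋ = 2.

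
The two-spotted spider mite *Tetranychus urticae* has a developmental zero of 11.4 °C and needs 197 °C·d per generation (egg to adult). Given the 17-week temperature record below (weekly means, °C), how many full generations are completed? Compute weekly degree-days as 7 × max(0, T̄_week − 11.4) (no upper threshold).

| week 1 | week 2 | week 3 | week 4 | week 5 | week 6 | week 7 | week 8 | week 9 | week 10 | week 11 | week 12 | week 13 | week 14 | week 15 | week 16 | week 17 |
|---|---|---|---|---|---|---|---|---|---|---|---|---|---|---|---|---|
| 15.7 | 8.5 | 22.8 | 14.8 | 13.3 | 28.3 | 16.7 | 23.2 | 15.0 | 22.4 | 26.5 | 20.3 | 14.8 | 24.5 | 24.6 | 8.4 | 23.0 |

4 generations

Weekly DD (7 × max(0, T̄ − 11.4)): 30.1, 0.0, 79.8, 23.8, 13.3, 118.3, 37.1, 82.6, 25.2, 77.0, 105.7, 62.3, 23.8, 91.7, 92.4, 0.0, 81.2.
Season total = 944.3 DD.
Complete generations = ⌊944.3 / 197⌋ = 4.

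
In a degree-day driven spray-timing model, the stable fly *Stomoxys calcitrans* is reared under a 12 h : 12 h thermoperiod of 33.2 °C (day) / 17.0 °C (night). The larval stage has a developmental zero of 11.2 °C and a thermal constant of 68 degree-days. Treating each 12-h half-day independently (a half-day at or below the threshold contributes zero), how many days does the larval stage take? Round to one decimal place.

Day half: max(0, 33.2 − 11.2) × 0.5 = 22.0 × 0.5 = 11.00 DD.
Night half: max(0, 17.0 − 11.2) × 0.5 = 5.8 × 0.5 = 2.90 DD.
Per 24 h: 13.90 DD/day.
Duration = 68 / 13.90 = 4.892 ≈ 4.9 days.

4.9 days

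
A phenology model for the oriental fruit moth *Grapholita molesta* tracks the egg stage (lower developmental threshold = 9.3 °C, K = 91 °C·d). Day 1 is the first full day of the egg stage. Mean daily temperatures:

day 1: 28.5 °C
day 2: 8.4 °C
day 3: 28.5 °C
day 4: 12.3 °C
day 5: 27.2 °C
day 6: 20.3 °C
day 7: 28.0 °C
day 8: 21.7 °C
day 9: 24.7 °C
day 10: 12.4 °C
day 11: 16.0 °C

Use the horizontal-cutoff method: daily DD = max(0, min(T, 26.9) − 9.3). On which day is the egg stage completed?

day 8

Daily DD above 9.3 °C (capped at 17.6): 17.6, 0.0, 17.6, 3.0, 17.6, 11.0, 17.6, 12.4, 15.4, 3.1, 6.7.
Cumulative: 17.6, 17.6, 35.2, 38.2, 55.8, 66.8, 84.4, 96.8, 112.2, 115.3, 122.0.
The total first reaches 91 DD on day 8.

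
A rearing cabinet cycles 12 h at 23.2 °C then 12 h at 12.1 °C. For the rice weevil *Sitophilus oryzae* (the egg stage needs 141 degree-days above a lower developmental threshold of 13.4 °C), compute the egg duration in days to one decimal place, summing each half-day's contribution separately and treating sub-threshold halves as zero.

28.8 days

Day half: max(0, 23.2 − 13.4) × 0.5 = 9.8 × 0.5 = 4.90 DD.
Night half: max(0, 12.1 − 13.4) × 0.5 = 0.0 × 0.5 = 0.00 DD.
Per 24 h: 4.90 DD/day.
Duration = 141 / 4.90 = 28.776 ≈ 28.8 days.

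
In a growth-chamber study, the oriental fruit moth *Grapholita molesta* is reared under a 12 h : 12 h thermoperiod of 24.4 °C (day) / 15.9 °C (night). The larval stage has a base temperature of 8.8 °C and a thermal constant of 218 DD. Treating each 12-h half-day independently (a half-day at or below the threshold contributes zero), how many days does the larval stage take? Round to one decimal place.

19.2 days

Day half: max(0, 24.4 − 8.8) × 0.5 = 15.6 × 0.5 = 7.80 DD.
Night half: max(0, 15.9 − 8.8) × 0.5 = 7.1 × 0.5 = 3.55 DD.
Per 24 h: 11.35 DD/day.
Duration = 218 / 11.35 = 19.207 ≈ 19.2 days.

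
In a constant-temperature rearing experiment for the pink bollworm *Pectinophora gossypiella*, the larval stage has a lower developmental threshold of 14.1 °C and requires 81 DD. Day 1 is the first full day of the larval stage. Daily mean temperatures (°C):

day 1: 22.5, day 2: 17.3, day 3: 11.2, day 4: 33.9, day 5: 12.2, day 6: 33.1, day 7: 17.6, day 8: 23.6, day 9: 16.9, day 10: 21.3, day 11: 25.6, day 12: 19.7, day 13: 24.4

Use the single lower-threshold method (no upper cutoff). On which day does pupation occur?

day 11

Daily DD above 14.1 °C: 8.4, 3.2, 0.0, 19.8, 0.0, 19.0, 3.5, 9.5, 2.8, 7.2, 11.5, 5.6, 10.3.
Cumulative: 8.4, 11.6, 11.6, 31.4, 31.4, 50.4, 53.9, 63.4, 66.2, 73.4, 84.9, 90.5, 100.8.
The total first reaches 81 DD on day 11.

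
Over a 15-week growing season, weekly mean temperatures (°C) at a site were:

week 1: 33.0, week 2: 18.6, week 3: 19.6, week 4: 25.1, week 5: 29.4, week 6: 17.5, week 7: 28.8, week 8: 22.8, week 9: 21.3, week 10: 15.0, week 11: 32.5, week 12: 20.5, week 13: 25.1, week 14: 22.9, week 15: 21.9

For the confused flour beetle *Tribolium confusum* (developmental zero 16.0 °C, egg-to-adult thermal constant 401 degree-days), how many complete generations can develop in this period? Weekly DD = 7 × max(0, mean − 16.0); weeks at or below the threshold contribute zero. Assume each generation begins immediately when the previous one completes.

Weekly DD (7 × max(0, T̄ − 16.0)): 119.0, 18.2, 25.2, 63.7, 93.8, 10.5, 89.6, 47.6, 37.1, 0.0, 115.5, 31.5, 63.7, 48.3, 41.3.
Season total = 805.0 DD.
Complete generations = ⌊805.0 / 401⌋ = 2.

2 generations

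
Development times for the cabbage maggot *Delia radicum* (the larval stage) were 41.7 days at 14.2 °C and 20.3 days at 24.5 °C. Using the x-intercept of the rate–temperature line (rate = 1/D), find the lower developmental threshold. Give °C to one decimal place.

4.4 °C

Linear rate model ⇒ the product D·(T − T_b) is constant across temperatures.
41.7·(14.2 − T_b) = 20.3·(24.5 − T_b)
T_b = (41.7·14.2 − 20.3·24.5) / (41.7 − 20.3) = 94.79 / 21.4 = 4.429 °C ≈ 4.4 °C.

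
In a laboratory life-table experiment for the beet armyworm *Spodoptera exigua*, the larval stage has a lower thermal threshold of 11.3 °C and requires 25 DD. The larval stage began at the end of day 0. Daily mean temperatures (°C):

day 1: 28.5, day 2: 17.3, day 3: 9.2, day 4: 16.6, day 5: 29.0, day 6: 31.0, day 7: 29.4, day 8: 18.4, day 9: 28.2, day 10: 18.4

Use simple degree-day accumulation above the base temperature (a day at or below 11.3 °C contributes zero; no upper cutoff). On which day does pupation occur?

Daily DD above 11.3 °C: 17.2, 6.0, 0.0, 5.3, 17.7, 19.7, 18.1, 7.1, 16.9, 7.1.
Cumulative: 17.2, 23.2, 23.2, 28.5, 46.2, 65.9, 84.0, 91.1, 108.0, 115.1.
The total first reaches 25 DD on day 4.

day 4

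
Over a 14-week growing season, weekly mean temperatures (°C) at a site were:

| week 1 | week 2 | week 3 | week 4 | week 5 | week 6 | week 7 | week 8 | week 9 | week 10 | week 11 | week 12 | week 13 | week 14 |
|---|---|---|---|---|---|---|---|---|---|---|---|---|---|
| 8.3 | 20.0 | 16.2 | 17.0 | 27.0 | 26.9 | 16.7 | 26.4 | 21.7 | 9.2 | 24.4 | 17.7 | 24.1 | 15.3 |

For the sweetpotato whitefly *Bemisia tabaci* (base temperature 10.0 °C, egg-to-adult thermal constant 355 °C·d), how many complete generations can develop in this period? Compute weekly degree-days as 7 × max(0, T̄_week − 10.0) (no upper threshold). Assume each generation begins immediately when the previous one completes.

2 generations

Weekly DD (7 × max(0, T̄ − 10.0)): 0.0, 70.0, 43.4, 49.0, 119.0, 118.3, 46.9, 114.8, 81.9, 0.0, 100.8, 53.9, 98.7, 37.1.
Season total = 933.8 DD.
Complete generations = ⌊933.8 / 355⌋ = 2.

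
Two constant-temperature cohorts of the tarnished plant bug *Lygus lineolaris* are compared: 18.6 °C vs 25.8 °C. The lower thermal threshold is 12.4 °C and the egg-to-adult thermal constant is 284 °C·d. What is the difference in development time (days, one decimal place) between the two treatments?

24.6 days

At 18.6 °C: 284 / (18.6 − 12.4) = 284 / 6.2 = 45.806 d.
At 25.8 °C: 284 / (25.8 − 12.4) = 284 / 13.4 = 21.194 d.
Difference = |45.806 − 21.194| = 24.612 ≈ 24.6 days.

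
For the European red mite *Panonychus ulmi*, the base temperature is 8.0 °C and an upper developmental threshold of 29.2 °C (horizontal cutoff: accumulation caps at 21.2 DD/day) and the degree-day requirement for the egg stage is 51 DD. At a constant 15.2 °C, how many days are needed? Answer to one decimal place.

Daily accumulation = 15.2 − 8.0 = 7.2 DD/day.
Duration = 51 / 7.2 = 7.083 ≈ 7.1 days.

7.1 days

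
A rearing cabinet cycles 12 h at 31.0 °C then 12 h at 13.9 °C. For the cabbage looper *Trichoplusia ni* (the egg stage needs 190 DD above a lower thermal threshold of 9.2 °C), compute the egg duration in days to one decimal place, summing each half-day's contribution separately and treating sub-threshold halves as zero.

Day half: max(0, 31.0 − 9.2) × 0.5 = 21.8 × 0.5 = 10.90 DD.
Night half: max(0, 13.9 − 9.2) × 0.5 = 4.7 × 0.5 = 2.35 DD.
Per 24 h: 13.25 DD/day.
Duration = 190 / 13.25 = 14.340 ≈ 14.3 days.

14.3 days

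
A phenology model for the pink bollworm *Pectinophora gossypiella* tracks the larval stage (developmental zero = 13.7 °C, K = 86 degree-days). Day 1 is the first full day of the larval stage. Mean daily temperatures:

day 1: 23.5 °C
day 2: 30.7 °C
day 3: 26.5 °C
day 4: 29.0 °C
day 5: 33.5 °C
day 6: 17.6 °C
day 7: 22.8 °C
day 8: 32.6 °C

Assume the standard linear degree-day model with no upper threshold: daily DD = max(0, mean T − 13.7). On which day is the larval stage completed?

day 7

Daily DD above 13.7 °C: 9.8, 17.0, 12.8, 15.3, 19.8, 3.9, 9.1, 18.9.
Cumulative: 9.8, 26.8, 39.6, 54.9, 74.7, 78.6, 87.7, 106.6.
The total first reaches 86 DD on day 7.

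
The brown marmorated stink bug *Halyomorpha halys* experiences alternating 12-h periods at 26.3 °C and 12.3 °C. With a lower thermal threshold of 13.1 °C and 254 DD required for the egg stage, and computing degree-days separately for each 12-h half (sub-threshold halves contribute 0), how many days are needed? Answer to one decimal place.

Day half: max(0, 26.3 − 13.1) × 0.5 = 13.2 × 0.5 = 6.60 DD.
Night half: max(0, 12.3 − 13.1) × 0.5 = 0.0 × 0.5 = 0.00 DD.
Per 24 h: 6.60 DD/day.
Duration = 254 / 6.60 = 38.485 ≈ 38.5 days.

38.5 days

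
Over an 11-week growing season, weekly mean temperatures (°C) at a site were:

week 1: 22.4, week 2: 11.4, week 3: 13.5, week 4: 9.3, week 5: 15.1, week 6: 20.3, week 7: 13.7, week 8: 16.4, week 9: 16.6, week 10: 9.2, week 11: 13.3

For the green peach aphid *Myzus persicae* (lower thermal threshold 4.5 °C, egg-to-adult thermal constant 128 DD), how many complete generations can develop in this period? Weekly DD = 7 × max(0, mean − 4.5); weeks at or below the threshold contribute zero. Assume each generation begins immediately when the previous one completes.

6 generations

Weekly DD (7 × max(0, T̄ − 4.5)): 125.3, 48.3, 63.0, 33.6, 74.2, 110.6, 64.4, 83.3, 84.7, 32.9, 61.6.
Season total = 781.9 DD.
Complete generations = ⌊781.9 / 128⌋ = 6.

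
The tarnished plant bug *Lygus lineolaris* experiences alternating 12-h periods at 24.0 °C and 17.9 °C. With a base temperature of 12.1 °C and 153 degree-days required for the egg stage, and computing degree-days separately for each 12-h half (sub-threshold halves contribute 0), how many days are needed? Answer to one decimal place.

17.3 days

Day half: max(0, 24.0 − 12.1) × 0.5 = 11.9 × 0.5 = 5.95 DD.
Night half: max(0, 17.9 − 12.1) × 0.5 = 5.8 × 0.5 = 2.90 DD.
Per 24 h: 8.85 DD/day.
Duration = 153 / 8.85 = 17.288 ≈ 17.3 days.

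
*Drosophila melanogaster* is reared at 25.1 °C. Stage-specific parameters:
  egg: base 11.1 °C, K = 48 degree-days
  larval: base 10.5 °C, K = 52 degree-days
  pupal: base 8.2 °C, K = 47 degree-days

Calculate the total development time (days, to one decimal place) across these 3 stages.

egg: 48 / (25.1 − 11.1) = 48 / 14.0 = 3.429 d.
larval: 52 / (25.1 − 10.5) = 52 / 14.6 = 3.562 d.
pupal: 47 / (25.1 − 8.2) = 47 / 16.9 = 2.781 d.
Sum = 9.771 ≈ 9.8 days.

9.8 days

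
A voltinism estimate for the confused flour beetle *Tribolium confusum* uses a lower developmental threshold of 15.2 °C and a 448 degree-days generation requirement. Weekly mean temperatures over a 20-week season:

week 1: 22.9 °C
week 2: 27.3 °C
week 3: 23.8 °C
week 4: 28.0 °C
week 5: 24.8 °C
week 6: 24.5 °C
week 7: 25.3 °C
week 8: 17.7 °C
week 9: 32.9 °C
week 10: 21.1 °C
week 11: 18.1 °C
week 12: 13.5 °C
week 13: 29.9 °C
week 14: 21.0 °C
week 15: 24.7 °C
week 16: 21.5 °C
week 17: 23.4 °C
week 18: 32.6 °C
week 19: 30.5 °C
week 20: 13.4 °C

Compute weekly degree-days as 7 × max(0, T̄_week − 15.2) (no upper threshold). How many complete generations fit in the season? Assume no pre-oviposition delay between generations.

2 generations

Weekly DD (7 × max(0, T̄ − 15.2)): 53.9, 84.7, 60.2, 89.6, 67.2, 65.1, 70.7, 17.5, 123.9, 41.3, 20.3, 0.0, 102.9, 40.6, 66.5, 44.1, 57.4, 121.8, 107.1, 0.0.
Season total = 1234.8 DD.
Complete generations = ⌊1234.8 / 448⌋ = 2.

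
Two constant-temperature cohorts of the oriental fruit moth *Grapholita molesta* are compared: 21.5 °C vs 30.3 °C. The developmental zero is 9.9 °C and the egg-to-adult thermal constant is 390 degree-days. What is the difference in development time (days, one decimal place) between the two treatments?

14.5 days

At 21.5 °C: 390 / (21.5 − 9.9) = 390 / 11.6 = 33.621 d.
At 30.3 °C: 390 / (30.3 − 9.9) = 390 / 20.4 = 19.118 d.
Difference = |33.621 − 19.118| = 14.503 ≈ 14.5 days.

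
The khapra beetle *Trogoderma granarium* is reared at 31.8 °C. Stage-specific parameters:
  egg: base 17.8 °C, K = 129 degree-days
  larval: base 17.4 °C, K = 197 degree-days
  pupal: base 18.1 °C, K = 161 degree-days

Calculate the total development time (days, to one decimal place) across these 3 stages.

egg: 129 / (31.8 − 17.8) = 129 / 14.0 = 9.214 d.
larval: 197 / (31.8 − 17.4) = 197 / 14.4 = 13.681 d.
pupal: 161 / (31.8 − 18.1) = 161 / 13.7 = 11.752 d.
Sum = 34.647 ≈ 34.6 days.

34.6 days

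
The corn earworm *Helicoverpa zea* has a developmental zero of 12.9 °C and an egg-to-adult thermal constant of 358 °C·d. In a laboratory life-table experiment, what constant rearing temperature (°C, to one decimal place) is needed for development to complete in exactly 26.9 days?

26.2 °C

Required daily accumulation = 358 / 26.9 = 13.309 DD/day.
T = T_base + 13.309 = 12.9 + 13.309 = 26.209 ≈ 26.2 °C.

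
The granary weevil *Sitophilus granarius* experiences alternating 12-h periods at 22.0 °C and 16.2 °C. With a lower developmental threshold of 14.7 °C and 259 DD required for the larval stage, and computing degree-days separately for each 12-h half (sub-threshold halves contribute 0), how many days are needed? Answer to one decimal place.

Day half: max(0, 22.0 − 14.7) × 0.5 = 7.3 × 0.5 = 3.65 DD.
Night half: max(0, 16.2 − 14.7) × 0.5 = 1.5 × 0.5 = 0.75 DD.
Per 24 h: 4.40 DD/day.
Duration = 259 / 4.40 = 58.864 ≈ 58.9 days.

58.9 days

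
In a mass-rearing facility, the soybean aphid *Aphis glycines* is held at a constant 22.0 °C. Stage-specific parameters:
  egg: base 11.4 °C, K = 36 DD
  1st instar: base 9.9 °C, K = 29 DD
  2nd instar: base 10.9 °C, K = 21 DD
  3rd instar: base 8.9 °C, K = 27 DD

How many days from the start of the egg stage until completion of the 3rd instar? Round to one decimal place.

egg: 36 / (22.0 − 11.4) = 36 / 10.6 = 3.396 d.
1st instar: 29 / (22.0 − 9.9) = 29 / 12.1 = 2.397 d.
2nd instar: 21 / (22.0 − 10.9) = 21 / 11.1 = 1.892 d.
3rd instar: 27 / (22.0 − 8.9) = 27 / 13.1 = 2.061 d.
Sum = 9.746 ≈ 9.7 days.

9.7 days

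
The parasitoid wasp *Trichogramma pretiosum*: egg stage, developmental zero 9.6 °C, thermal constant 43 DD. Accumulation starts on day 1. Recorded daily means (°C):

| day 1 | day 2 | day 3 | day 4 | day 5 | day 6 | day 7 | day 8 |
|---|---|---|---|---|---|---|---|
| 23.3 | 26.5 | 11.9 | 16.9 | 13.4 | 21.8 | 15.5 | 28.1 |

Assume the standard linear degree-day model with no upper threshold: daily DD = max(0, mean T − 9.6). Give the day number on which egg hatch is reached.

day 5

Daily DD above 9.6 °C: 13.7, 16.9, 2.3, 7.3, 3.8, 12.2, 5.9, 18.5.
Cumulative: 13.7, 30.6, 32.9, 40.2, 44.0, 56.2, 62.1, 80.6.
The total first reaches 43 DD on day 5.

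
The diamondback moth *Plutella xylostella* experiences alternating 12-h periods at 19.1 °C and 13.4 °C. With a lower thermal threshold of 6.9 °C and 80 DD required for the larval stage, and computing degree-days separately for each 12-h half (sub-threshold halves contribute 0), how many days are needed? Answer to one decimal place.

Day half: max(0, 19.1 − 6.9) × 0.5 = 12.2 × 0.5 = 6.10 DD.
Night half: max(0, 13.4 − 6.9) × 0.5 = 6.5 × 0.5 = 3.25 DD.
Per 24 h: 9.35 DD/day.
Duration = 80 / 9.35 = 8.556 ≈ 8.6 days.

8.6 days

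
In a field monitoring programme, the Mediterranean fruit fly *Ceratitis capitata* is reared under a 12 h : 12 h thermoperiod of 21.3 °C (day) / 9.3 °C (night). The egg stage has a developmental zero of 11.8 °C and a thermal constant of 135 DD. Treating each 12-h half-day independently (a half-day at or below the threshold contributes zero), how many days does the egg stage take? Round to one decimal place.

28.4 days

Day half: max(0, 21.3 − 11.8) × 0.5 = 9.5 × 0.5 = 4.75 DD.
Night half: max(0, 9.3 − 11.8) × 0.5 = 0.0 × 0.5 = 0.00 DD.
Per 24 h: 4.75 DD/day.
Duration = 135 / 4.75 = 28.421 ≈ 28.4 days.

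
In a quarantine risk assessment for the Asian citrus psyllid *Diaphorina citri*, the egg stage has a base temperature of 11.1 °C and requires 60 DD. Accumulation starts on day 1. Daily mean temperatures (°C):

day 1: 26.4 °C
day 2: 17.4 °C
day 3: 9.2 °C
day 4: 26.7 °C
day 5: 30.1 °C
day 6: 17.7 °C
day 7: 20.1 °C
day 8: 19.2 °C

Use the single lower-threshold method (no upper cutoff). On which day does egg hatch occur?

day 6

Daily DD above 11.1 °C: 15.3, 6.3, 0.0, 15.6, 19.0, 6.6, 9.0, 8.1.
Cumulative: 15.3, 21.6, 21.6, 37.2, 56.2, 62.8, 71.8, 79.9.
The total first reaches 60 DD on day 6.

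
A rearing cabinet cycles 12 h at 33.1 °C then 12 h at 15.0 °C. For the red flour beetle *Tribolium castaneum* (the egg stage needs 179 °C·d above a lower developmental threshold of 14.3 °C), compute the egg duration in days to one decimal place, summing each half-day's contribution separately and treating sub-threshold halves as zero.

18.4 days

Day half: max(0, 33.1 − 14.3) × 0.5 = 18.8 × 0.5 = 9.40 DD.
Night half: max(0, 15.0 − 14.3) × 0.5 = 0.7 × 0.5 = 0.35 DD.
Per 24 h: 9.75 DD/day.
Duration = 179 / 9.75 = 18.359 ≈ 18.4 days.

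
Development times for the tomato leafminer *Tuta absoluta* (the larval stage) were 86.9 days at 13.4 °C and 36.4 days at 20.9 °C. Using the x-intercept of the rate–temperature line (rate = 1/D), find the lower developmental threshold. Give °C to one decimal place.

Equal thermal constants: D₁(T₁ − T_b) = D₂(T₂ − T_b).
86.9·(13.4 − T_b) = 36.4·(20.9 − T_b)
T_b = (86.9·13.4 − 36.4·20.9) / (86.9 − 36.4) = 403.70 / 50.5 = 7.994 °C ≈ 8.0 °C.

8.0 °C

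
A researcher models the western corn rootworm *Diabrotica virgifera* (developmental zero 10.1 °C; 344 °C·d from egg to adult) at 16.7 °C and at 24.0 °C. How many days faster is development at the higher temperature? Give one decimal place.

27.4 days

At 16.7 °C: 344 / (16.7 − 10.1) = 344 / 6.6 = 52.121 d.
At 24.0 °C: 344 / (24.0 − 10.1) = 344 / 13.9 = 24.748 d.
Difference = |52.121 − 24.748| = 27.373 ≈ 27.4 days.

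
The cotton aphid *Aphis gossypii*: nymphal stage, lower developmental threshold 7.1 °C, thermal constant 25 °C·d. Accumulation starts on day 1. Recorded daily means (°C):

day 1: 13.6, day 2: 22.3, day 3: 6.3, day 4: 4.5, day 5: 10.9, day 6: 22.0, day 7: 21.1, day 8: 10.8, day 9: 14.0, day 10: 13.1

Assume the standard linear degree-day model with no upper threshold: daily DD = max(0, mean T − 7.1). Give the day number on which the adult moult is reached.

day 5

Daily DD above 7.1 °C: 6.5, 15.2, 0.0, 0.0, 3.8, 14.9, 14.0, 3.7, 6.9, 6.0.
Cumulative: 6.5, 21.7, 21.7, 21.7, 25.5, 40.4, 54.4, 58.1, 65.0, 71.0.
The total first reaches 25 DD on day 5.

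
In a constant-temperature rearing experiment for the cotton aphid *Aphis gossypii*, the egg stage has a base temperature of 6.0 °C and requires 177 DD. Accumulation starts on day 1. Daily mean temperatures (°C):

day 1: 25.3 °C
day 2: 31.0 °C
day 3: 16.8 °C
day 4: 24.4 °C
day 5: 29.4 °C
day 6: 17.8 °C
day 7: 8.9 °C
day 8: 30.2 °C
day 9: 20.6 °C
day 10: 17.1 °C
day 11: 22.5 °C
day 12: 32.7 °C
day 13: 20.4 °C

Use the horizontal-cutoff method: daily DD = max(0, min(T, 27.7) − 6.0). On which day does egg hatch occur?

Daily DD above 6.0 °C (capped at 21.7): 19.3, 21.7, 10.8, 18.4, 21.7, 11.8, 2.9, 21.7, 14.6, 11.1, 16.5, 21.7, 14.4.
Cumulative: 19.3, 41.0, 51.8, 70.2, 91.9, 103.7, 106.6, 128.3, 142.9, 154.0, 170.5, 192.2, 206.6.
The total first reaches 177 DD on day 12.

day 12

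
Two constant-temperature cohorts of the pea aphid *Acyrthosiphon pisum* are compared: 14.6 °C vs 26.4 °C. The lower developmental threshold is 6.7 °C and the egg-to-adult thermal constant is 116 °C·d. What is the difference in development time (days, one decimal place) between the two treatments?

8.8 days

At 14.6 °C: 116 / (14.6 − 6.7) = 116 / 7.9 = 14.684 d.
At 26.4 °C: 116 / (26.4 − 6.7) = 116 / 19.7 = 5.888 d.
Difference = |14.684 − 5.888| = 8.795 ≈ 8.8 days.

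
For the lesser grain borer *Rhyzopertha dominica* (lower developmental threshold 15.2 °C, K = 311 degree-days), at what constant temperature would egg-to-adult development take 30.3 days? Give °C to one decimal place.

Required daily accumulation = 311 / 30.3 = 10.264 DD/day.
T = T_base + 10.264 = 15.2 + 10.264 = 25.464 ≈ 25.5 °C.

25.5 °C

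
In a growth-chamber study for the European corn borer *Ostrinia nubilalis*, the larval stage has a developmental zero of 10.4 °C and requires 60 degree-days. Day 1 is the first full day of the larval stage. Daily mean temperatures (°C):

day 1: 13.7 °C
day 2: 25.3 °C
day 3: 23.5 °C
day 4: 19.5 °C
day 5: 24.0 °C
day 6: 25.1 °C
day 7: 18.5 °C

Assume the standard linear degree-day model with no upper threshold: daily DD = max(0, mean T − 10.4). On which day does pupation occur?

day 6

Daily DD above 10.4 °C: 3.3, 14.9, 13.1, 9.1, 13.6, 14.7, 8.1.
Cumulative: 3.3, 18.2, 31.3, 40.4, 54.0, 68.7, 76.8.
The total first reaches 60 DD on day 6.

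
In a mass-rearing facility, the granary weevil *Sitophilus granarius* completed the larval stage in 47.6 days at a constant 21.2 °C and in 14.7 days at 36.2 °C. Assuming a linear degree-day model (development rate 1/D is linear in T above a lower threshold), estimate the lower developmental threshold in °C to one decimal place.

14.5 °C

Under the model K = D·(T − T_b), so D₁·(T₁ − T_b) = D₂·(T₂ − T_b).
47.6·(21.2 − T_b) = 14.7·(36.2 − T_b)
T_b = (47.6·21.2 − 14.7·36.2) / (47.6 − 14.7) = 476.98 / 32.9 = 14.498 °C ≈ 14.5 °C.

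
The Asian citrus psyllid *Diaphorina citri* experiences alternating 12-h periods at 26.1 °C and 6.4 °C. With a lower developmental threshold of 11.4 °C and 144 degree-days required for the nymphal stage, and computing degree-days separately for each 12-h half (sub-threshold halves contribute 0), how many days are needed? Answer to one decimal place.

19.6 days

Day half: max(0, 26.1 − 11.4) × 0.5 = 14.7 × 0.5 = 7.35 DD.
Night half: max(0, 6.4 − 11.4) × 0.5 = 0.0 × 0.5 = 0.00 DD.
Per 24 h: 7.35 DD/day.
Duration = 144 / 7.35 = 19.592 ≈ 19.6 days.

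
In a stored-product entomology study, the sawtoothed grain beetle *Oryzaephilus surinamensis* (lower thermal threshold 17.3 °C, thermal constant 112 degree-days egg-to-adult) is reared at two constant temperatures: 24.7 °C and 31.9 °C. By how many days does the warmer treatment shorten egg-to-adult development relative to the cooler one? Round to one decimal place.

7.5 days

At 24.7 °C: 112 / (24.7 − 17.3) = 112 / 7.4 = 15.135 d.
At 31.9 °C: 112 / (31.9 − 17.3) = 112 / 14.6 = 7.671 d.
Difference = |15.135 − 7.671| = 7.464 ≈ 7.5 days.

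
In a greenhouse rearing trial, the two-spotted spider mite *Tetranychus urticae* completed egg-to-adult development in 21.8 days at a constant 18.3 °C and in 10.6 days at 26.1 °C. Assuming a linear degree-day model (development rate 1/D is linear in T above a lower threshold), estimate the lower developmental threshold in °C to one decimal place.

Equal thermal constants: D₁(T₁ − T_b) = D₂(T₂ − T_b).
21.8·(18.3 − T_b) = 10.6·(26.1 − T_b)
T_b = (21.8·18.3 − 10.6·26.1) / (21.8 − 10.6) = 122.28 / 11.2 = 10.918 °C ≈ 10.9 °C.

10.9 °C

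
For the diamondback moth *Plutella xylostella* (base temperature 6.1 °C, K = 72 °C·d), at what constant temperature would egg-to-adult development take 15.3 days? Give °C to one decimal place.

10.8 °C

Required daily accumulation = 72 / 15.3 = 4.706 DD/day.
T = T_base + 4.706 = 6.1 + 4.706 = 10.806 ≈ 10.8 °C.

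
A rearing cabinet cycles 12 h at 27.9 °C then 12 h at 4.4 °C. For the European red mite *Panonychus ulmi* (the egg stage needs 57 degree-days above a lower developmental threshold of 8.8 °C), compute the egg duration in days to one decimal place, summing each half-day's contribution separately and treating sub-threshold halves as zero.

Day half: max(0, 27.9 − 8.8) × 0.5 = 19.1 × 0.5 = 9.55 DD.
Night half: max(0, 4.4 − 8.8) × 0.5 = 0.0 × 0.5 = 0.00 DD.
Per 24 h: 9.55 DD/day.
Duration = 57 / 9.55 = 5.969 ≈ 6.0 days.

6.0 days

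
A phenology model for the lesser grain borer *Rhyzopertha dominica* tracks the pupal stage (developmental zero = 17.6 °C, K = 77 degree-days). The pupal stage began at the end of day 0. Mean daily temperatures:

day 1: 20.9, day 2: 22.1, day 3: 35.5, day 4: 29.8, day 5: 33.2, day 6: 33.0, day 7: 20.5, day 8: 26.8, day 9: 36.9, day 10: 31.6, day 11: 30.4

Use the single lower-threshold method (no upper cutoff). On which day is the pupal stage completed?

day 8

Daily DD above 17.6 °C: 3.3, 4.5, 17.9, 12.2, 15.6, 15.4, 2.9, 9.2, 19.3, 14.0, 12.8.
Cumulative: 3.3, 7.8, 25.7, 37.9, 53.5, 68.9, 71.8, 81.0, 100.3, 114.3, 127.1.
The total first reaches 77 DD on day 8.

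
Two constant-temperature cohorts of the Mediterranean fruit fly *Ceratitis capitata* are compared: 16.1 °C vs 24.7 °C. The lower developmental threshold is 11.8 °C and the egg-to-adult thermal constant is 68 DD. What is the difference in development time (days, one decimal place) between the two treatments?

10.5 days

At 16.1 °C: 68 / (16.1 − 11.8) = 68 / 4.3 = 15.814 d.
At 24.7 °C: 68 / (24.7 − 11.8) = 68 / 12.9 = 5.271 d.
Difference = |15.814 − 5.271| = 10.543 ≈ 10.5 days.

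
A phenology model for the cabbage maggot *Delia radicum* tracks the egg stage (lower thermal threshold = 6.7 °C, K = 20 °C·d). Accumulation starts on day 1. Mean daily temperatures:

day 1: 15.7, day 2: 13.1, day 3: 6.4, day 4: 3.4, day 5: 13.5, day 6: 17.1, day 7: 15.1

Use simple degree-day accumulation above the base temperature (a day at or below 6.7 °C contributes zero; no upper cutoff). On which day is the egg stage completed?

Daily DD above 6.7 °C: 9.0, 6.4, 0.0, 0.0, 6.8, 10.4, 8.4.
Cumulative: 9.0, 15.4, 15.4, 15.4, 22.2, 32.6, 41.0.
The total first reaches 20 DD on day 5.

day 5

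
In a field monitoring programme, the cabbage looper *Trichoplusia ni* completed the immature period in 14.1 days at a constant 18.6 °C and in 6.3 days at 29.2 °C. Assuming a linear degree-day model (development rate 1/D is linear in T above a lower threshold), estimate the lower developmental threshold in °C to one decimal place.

Equal thermal constants: D₁(T₁ − T_b) = D₂(T₂ − T_b).
14.1·(18.6 − T_b) = 6.3·(29.2 − T_b)
T_b = (14.1·18.6 − 6.3·29.2) / (14.1 − 6.3) = 78.30 / 7.8 = 10.038 °C ≈ 10.0 °C.

10.0 °C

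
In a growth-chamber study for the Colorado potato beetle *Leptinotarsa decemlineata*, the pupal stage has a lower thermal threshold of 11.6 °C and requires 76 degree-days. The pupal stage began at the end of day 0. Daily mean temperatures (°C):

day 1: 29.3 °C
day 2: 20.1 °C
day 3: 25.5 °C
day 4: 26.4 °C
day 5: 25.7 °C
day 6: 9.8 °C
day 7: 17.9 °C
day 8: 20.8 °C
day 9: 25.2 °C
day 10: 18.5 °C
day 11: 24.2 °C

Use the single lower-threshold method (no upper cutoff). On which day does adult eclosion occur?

day 8

Daily DD above 11.6 °C: 17.7, 8.5, 13.9, 14.8, 14.1, 0.0, 6.3, 9.2, 13.6, 6.9, 12.6.
Cumulative: 17.7, 26.2, 40.1, 54.9, 69.0, 69.0, 75.3, 84.5, 98.1, 105.0, 117.6.
The total first reaches 76 DD on day 8.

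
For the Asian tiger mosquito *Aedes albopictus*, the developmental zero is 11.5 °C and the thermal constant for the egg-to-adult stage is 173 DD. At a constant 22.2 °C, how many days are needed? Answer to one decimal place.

Daily accumulation = 22.2 − 11.5 = 10.7 DD/day.
Duration = 173 / 10.7 = 16.168 ≈ 16.2 days.

16.2 days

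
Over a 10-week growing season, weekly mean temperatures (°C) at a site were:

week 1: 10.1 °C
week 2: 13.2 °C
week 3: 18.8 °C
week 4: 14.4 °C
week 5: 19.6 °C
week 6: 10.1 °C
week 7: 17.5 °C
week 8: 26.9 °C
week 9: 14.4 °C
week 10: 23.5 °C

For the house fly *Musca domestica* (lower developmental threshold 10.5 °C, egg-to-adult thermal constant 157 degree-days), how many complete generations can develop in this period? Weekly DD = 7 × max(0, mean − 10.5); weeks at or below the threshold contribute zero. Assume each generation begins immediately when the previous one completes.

Weekly DD (7 × max(0, T̄ − 10.5)): 0.0, 18.9, 58.1, 27.3, 63.7, 0.0, 49.0, 114.8, 27.3, 91.0.
Season total = 450.1 DD.
Complete generations = ⌊450.1 / 157⌋ = 2.

2 generations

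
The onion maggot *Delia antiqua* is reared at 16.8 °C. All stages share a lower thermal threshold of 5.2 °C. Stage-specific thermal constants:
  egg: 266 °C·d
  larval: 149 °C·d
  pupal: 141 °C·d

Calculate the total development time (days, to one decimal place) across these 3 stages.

47.9 days

Daily accumulation at 16.8 °C = 16.8 − 5.2 = 11.6 DD/day.
Total K = 266 + 149 + 141 = 556 DD.
Total duration = 556 / 11.6 = 47.931 ≈ 47.9 days.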